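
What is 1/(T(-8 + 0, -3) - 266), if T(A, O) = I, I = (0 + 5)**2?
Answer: -1/241 ≈ -0.0041494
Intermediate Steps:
I = 25 (I = 5**2 = 25)
T(A, O) = 25
1/(T(-8 + 0, -3) - 266) = 1/(25 - 266) = 1/(-241) = -1/241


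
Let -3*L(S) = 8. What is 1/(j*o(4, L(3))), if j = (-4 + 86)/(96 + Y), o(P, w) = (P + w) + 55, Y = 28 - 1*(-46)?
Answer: 255/6929 ≈ 0.036802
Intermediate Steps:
L(S) = -8/3 (L(S) = -1/3*8 = -8/3)
Y = 74 (Y = 28 + 46 = 74)
o(P, w) = 55 + P + w
j = 41/85 (j = (-4 + 86)/(96 + 74) = 82/170 = 82*(1/170) = 41/85 ≈ 0.48235)
1/(j*o(4, L(3))) = 1/(41*(55 + 4 - 8/3)/85) = 1/((41/85)*(169/3)) = 1/(6929/255) = 255/6929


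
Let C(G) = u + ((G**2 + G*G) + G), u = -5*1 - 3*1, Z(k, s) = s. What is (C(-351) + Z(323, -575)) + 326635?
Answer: 572103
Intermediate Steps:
u = -8 (u = -5 - 3 = -8)
C(G) = -8 + G + 2*G**2 (C(G) = -8 + ((G**2 + G*G) + G) = -8 + ((G**2 + G**2) + G) = -8 + (2*G**2 + G) = -8 + (G + 2*G**2) = -8 + G + 2*G**2)
(C(-351) + Z(323, -575)) + 326635 = ((-8 - 351 + 2*(-351)**2) - 575) + 326635 = ((-8 - 351 + 2*123201) - 575) + 326635 = ((-8 - 351 + 246402) - 575) + 326635 = (246043 - 575) + 326635 = 245468 + 326635 = 572103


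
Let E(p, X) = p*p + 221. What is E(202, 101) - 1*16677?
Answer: 24348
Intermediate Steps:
E(p, X) = 221 + p² (E(p, X) = p² + 221 = 221 + p²)
E(202, 101) - 1*16677 = (221 + 202²) - 1*16677 = (221 + 40804) - 16677 = 41025 - 16677 = 24348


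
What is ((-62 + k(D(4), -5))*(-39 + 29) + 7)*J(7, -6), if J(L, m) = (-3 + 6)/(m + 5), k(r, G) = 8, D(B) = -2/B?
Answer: -1641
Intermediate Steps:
J(L, m) = 3/(5 + m)
((-62 + k(D(4), -5))*(-39 + 29) + 7)*J(7, -6) = ((-62 + 8)*(-39 + 29) + 7)*(3/(5 - 6)) = (-54*(-10) + 7)*(3/(-1)) = (540 + 7)*(3*(-1)) = 547*(-3) = -1641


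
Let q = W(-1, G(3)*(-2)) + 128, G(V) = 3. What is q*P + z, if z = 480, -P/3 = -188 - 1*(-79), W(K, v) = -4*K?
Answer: 43644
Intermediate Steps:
P = 327 (P = -3*(-188 - 1*(-79)) = -3*(-188 + 79) = -3*(-109) = 327)
q = 132 (q = -4*(-1) + 128 = 4 + 128 = 132)
q*P + z = 132*327 + 480 = 43164 + 480 = 43644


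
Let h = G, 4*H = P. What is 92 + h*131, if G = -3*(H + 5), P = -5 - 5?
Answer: -1781/2 ≈ -890.50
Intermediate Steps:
P = -10
H = -5/2 (H = (¼)*(-10) = -5/2 ≈ -2.5000)
G = -15/2 (G = -3*(-5/2 + 5) = -3*5/2 = -15/2 ≈ -7.5000)
h = -15/2 ≈ -7.5000
92 + h*131 = 92 - 15/2*131 = 92 - 1965/2 = -1781/2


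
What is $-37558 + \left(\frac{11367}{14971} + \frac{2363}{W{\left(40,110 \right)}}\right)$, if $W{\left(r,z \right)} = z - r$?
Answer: $- \frac{39323485097}{1047970} \approx -37524.0$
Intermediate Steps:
$-37558 + \left(\frac{11367}{14971} + \frac{2363}{W{\left(40,110 \right)}}\right) = -37558 + \left(\frac{11367}{14971} + \frac{2363}{110 - 40}\right) = -37558 + \left(11367 \cdot \frac{1}{14971} + \frac{2363}{110 - 40}\right) = -37558 + \left(\frac{11367}{14971} + \frac{2363}{70}\right) = -37558 + \frac{36172163}{1047970} = - \frac{39323485097}{1047970}$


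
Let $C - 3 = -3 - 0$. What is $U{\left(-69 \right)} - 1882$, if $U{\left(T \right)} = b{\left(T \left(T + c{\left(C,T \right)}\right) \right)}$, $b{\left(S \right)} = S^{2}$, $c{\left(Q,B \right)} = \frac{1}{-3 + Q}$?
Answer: $22884774$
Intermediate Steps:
$C = 0$ ($C = 3 - 3 = 0$)
$U{\left(T \right)} = T^{2} \left(- \frac{1}{3} + T\right)^{2}$ ($U{\left(T \right)} = \left(T \left(T + \frac{1}{-3 + 0}\right)\right)^{2} = \left(T \left(T + \frac{1}{-3}\right)\right)^{2} = \left(T \left(T - \frac{1}{3}\right)\right)^{2} = \left(T \left(- \frac{1}{3} + T\right)\right)^{2} = T^{2} \left(- \frac{1}{3} + T\right)^{2}$)
$U{\left(-69 \right)} - 1882 = \frac{\left(-69\right)^{2} \left(-1 + 3 \left(-69\right)\right)^{2}}{9} - 1882 = \frac{1}{9} \cdot 4761 \left(-1 - 207\right)^{2} - 1882 = \frac{1}{9} \cdot 4761 \left(-208\right)^{2} - 1882 = \frac{1}{9} \cdot 4761 \cdot 43264 - 1882 = 22886656 - 1882 = 22884774$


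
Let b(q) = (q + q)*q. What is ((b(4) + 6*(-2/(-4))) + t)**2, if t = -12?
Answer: 529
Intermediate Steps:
b(q) = 2*q**2 (b(q) = (2*q)*q = 2*q**2)
((b(4) + 6*(-2/(-4))) + t)**2 = ((2*4**2 + 6*(-2/(-4))) - 12)**2 = ((2*16 + 6*(-2*(-1/4))) - 12)**2 = ((32 + 6*(1/2)) - 12)**2 = ((32 + 3) - 12)**2 = (35 - 12)**2 = 23**2 = 529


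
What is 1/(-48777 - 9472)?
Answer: -1/58249 ≈ -1.7168e-5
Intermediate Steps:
1/(-48777 - 9472) = 1/(-58249) = -1/58249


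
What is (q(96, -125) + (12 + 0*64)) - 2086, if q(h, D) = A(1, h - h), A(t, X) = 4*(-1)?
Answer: -2078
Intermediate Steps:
A(t, X) = -4
q(h, D) = -4
(q(96, -125) + (12 + 0*64)) - 2086 = (-4 + (12 + 0*64)) - 2086 = (-4 + (12 + 0)) - 2086 = (-4 + 12) - 2086 = 8 - 2086 = -2078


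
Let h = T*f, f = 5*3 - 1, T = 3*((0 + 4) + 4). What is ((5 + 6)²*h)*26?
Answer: 1057056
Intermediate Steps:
T = 24 (T = 3*(4 + 4) = 3*8 = 24)
f = 14 (f = 15 - 1 = 14)
h = 336 (h = 24*14 = 336)
((5 + 6)²*h)*26 = ((5 + 6)²*336)*26 = (11²*336)*26 = (121*336)*26 = 40656*26 = 1057056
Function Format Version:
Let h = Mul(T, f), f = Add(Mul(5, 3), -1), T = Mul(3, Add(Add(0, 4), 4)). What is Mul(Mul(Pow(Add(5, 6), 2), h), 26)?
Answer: 1057056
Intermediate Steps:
T = 24 (T = Mul(3, Add(4, 4)) = Mul(3, 8) = 24)
f = 14 (f = Add(15, -1) = 14)
h = 336 (h = Mul(24, 14) = 336)
Mul(Mul(Pow(Add(5, 6), 2), h), 26) = Mul(Mul(Pow(Add(5, 6), 2), 336), 26) = Mul(Mul(Pow(11, 2), 336), 26) = Mul(Mul(121, 336), 26) = Mul(40656, 26) = 1057056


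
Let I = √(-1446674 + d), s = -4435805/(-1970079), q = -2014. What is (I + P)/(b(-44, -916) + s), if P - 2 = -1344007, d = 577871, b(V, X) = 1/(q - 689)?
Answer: -1613025165505/2701828 + 34804729*I*√868803/78353012 ≈ -5.9701e+5 + 414.04*I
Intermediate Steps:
b(V, X) = -1/2703 (b(V, X) = 1/(-2014 - 689) = 1/(-2703) = -1/2703)
P = -1344005 (P = 2 - 1344007 = -1344005)
s = 4435805/1970079 (s = -4435805*(-1/1970079) = 4435805/1970079 ≈ 2.2516)
I = I*√868803 (I = √(-1446674 + 577871) = √(-868803) = I*√868803 ≈ 932.1*I)
(I + P)/(b(-44, -916) + s) = (I*√868803 - 1344005)/(-1/2703 + 4435805/1970079) = (-1344005 + I*√868803)/(78353012/34804729) = (-1344005 + I*√868803)*(34804729/78353012) = -1613025165505/2701828 + 34804729*I*√868803/78353012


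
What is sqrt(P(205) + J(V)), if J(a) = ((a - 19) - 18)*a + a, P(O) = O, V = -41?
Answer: 41*sqrt(2) ≈ 57.983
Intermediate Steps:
J(a) = a + a*(-37 + a) (J(a) = ((-19 + a) - 18)*a + a = (-37 + a)*a + a = a*(-37 + a) + a = a + a*(-37 + a))
sqrt(P(205) + J(V)) = sqrt(205 - 41*(-36 - 41)) = sqrt(205 - 41*(-77)) = sqrt(205 + 3157) = sqrt(3362) = 41*sqrt(2)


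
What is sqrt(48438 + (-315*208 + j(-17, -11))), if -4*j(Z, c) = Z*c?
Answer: I*sqrt(68515)/2 ≈ 130.88*I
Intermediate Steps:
j(Z, c) = -Z*c/4
sqrt(48438 + (-315*208 + j(-17, -11))) = sqrt(48438 + (-315*208 - 1/4*(-17)*(-11))) = sqrt(48438 + (-65520 - 187/4)) = sqrt(48438 - 262267/4) = sqrt(-68515/4) = I*sqrt(68515)/2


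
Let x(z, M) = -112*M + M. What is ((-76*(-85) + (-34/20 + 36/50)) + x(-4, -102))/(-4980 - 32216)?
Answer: -889051/1859800 ≈ -0.47804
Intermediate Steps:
x(z, M) = -111*M
((-76*(-85) + (-34/20 + 36/50)) + x(-4, -102))/(-4980 - 32216) = ((-76*(-85) + (-34/20 + 36/50)) - 111*(-102))/(-4980 - 32216) = ((6460 + (-34*1/20 + 36*(1/50))) + 11322)/(-37196) = ((6460 + (-17/10 + 18/25)) + 11322)*(-1/37196) = ((6460 - 49/50) + 11322)*(-1/37196) = (322951/50 + 11322)*(-1/37196) = (889051/50)*(-1/37196) = -889051/1859800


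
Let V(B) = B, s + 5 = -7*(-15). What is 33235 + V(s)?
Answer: 33335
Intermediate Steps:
s = 100 (s = -5 - 7*(-15) = -5 + 105 = 100)
33235 + V(s) = 33235 + 100 = 33335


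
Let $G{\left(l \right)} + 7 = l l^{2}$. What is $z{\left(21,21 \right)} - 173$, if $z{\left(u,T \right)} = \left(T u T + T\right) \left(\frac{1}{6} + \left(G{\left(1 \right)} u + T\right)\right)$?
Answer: $-973236$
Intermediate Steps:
$G{\left(l \right)} = -7 + l^{3}$ ($G{\left(l \right)} = -7 + l l^{2} = -7 + l^{3}$)
$z{\left(u,T \right)} = \left(T + u T^{2}\right) \left(\frac{1}{6} + T - 6 u\right)$ ($z{\left(u,T \right)} = \left(T u T + T\right) \left(\frac{1}{6} + \left(\left(-7 + 1^{3}\right) u + T\right)\right) = \left(u T^{2} + T\right) \left(\frac{1}{6} + \left(\left(-7 + 1\right) u + T\right)\right) = \left(T + u T^{2}\right) \left(\frac{1}{6} + \left(- 6 u + T\right)\right) = \left(T + u T^{2}\right) \left(\frac{1}{6} + \left(T - 6 u\right)\right) = \left(T + u T^{2}\right) \left(\frac{1}{6} + T - 6 u\right)$)
$z{\left(21,21 \right)} - 173 = \frac{1}{6} \cdot 21 \left(1 - 756 + 6 \cdot 21 + 21 \cdot 21 - 756 \cdot 21^{2} + 6 \cdot 21 \cdot 21^{2}\right) - 173 = \frac{1}{6} \cdot 21 \left(1 - 756 + 126 + 441 - 756 \cdot 441 + 6 \cdot 21 \cdot 441\right) - 173 = \frac{1}{6} \cdot 21 \left(1 - 756 + 126 + 441 - 333396 + 55566\right) - 173 = \frac{1}{6} \cdot 21 \left(-278018\right) - 173 = -973063 - 173 = -973236$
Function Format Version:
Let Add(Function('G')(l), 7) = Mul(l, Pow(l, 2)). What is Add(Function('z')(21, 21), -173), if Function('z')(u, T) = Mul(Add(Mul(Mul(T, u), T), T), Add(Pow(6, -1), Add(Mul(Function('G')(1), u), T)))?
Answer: -973236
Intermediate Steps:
Function('G')(l) = Add(-7, Pow(l, 3)) (Function('G')(l) = Add(-7, Mul(l, Pow(l, 2))) = Add(-7, Pow(l, 3)))
Function('z')(u, T) = Mul(Add(T, Mul(u, Pow(T, 2))), Add(Rational(1, 6), T, Mul(-6, u))) (Function('z')(u, T) = Mul(Add(Mul(Mul(T, u), T), T), Add(Pow(6, -1), Add(Mul(Add(-7, Pow(1, 3)), u), T))) = Mul(Add(Mul(u, Pow(T, 2)), T), Add(Rational(1, 6), Add(Mul(Add(-7, 1), u), T))) = Mul(Add(T, Mul(u, Pow(T, 2))), Add(Rational(1, 6), Add(Mul(-6, u), T))) = Mul(Add(T, Mul(u, Pow(T, 2))), Add(Rational(1, 6), Add(T, Mul(-6, u)))) = Mul(Add(T, Mul(u, Pow(T, 2))), Add(Rational(1, 6), T, Mul(-6, u))))
Add(Function('z')(21, 21), -173) = Add(Mul(Rational(1, 6), 21, Add(1, Mul(-36, 21), Mul(6, 21), Mul(21, 21), Mul(-36, 21, Pow(21, 2)), Mul(6, 21, Pow(21, 2)))), -173) = Add(Mul(Rational(1, 6), 21, Add(1, -756, 126, 441, Mul(-36, 21, 441), Mul(6, 21, 441))), -173) = Add(Mul(Rational(1, 6), 21, Add(1, -756, 126, 441, -333396, 55566)), -173) = Add(Mul(Rational(1, 6), 21, -278018), -173) = Add(-973063, -173) = -973236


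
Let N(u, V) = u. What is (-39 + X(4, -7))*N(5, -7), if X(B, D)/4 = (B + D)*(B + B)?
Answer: -675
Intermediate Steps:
X(B, D) = 8*B*(B + D) (X(B, D) = 4*((B + D)*(B + B)) = 4*((B + D)*(2*B)) = 4*(2*B*(B + D)) = 8*B*(B + D))
(-39 + X(4, -7))*N(5, -7) = (-39 + 8*4*(4 - 7))*5 = (-39 + 8*4*(-3))*5 = (-39 - 96)*5 = -135*5 = -675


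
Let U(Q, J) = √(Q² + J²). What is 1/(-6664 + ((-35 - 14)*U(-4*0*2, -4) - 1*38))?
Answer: -1/6898 ≈ -0.00014497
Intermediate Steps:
U(Q, J) = √(J² + Q²)
1/(-6664 + ((-35 - 14)*U(-4*0*2, -4) - 1*38)) = 1/(-6664 + ((-35 - 14)*√((-4)² + (-4*0*2)²) - 1*38)) = 1/(-6664 + (-49*√(16 + (0*2)²) - 38)) = 1/(-6664 + (-49*√(16 + 0²) - 38)) = 1/(-6664 + (-49*√(16 + 0) - 38)) = 1/(-6664 + (-49*√16 - 38)) = 1/(-6664 + (-49*4 - 38)) = 1/(-6664 + (-196 - 38)) = 1/(-6664 - 234) = 1/(-6898) = -1/6898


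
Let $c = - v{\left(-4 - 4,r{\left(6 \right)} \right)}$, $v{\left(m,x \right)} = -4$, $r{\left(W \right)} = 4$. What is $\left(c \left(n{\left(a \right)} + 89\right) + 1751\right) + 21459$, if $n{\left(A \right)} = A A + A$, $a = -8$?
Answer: $23790$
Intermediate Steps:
$c = 4$ ($c = \left(-1\right) \left(-4\right) = 4$)
$n{\left(A \right)} = A + A^{2}$ ($n{\left(A \right)} = A^{2} + A = A + A^{2}$)
$\left(c \left(n{\left(a \right)} + 89\right) + 1751\right) + 21459 = \left(4 \left(- 8 \left(1 - 8\right) + 89\right) + 1751\right) + 21459 = \left(4 \left(\left(-8\right) \left(-7\right) + 89\right) + 1751\right) + 21459 = \left(4 \left(56 + 89\right) + 1751\right) + 21459 = \left(4 \cdot 145 + 1751\right) + 21459 = \left(580 + 1751\right) + 21459 = 2331 + 21459 = 23790$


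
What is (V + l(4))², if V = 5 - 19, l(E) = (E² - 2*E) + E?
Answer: 4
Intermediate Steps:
l(E) = E² - E
V = -14
(V + l(4))² = (-14 + 4*(-1 + 4))² = (-14 + 4*3)² = (-14 + 12)² = (-2)² = 4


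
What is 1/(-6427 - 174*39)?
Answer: -1/13213 ≈ -7.5683e-5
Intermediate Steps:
1/(-6427 - 174*39) = 1/(-6427 - 6786) = 1/(-13213) = -1/13213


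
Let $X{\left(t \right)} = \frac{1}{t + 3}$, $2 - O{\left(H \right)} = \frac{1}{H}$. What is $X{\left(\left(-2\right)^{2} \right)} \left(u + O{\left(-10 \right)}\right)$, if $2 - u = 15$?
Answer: $- \frac{109}{70} \approx -1.5571$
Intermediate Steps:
$O{\left(H \right)} = 2 - \frac{1}{H}$
$u = -13$ ($u = 2 - 15 = -13$)
$X{\left(t \right)} = \frac{1}{3 + t}$
$X{\left(\left(-2\right)^{2} \right)} \left(u + O{\left(-10 \right)}\right) = \frac{-13 + \left(2 - \frac{1}{-10}\right)}{3 + \left(-2\right)^{2}} = \frac{-13 + \left(2 - - \frac{1}{10}\right)}{3 + 4} = \frac{-13 + \left(2 + \frac{1}{10}\right)}{7} = \frac{-13 + \frac{21}{10}}{7} = \frac{1}{7} \left(- \frac{109}{10}\right) = - \frac{109}{70}$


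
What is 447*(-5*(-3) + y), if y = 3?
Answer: 8046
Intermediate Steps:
447*(-5*(-3) + y) = 447*(-5*(-3) + 3) = 447*(15 + 3) = 447*18 = 8046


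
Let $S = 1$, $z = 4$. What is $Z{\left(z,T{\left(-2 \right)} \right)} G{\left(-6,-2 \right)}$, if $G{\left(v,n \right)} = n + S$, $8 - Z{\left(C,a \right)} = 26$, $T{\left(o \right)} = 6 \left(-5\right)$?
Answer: $18$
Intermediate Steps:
$T{\left(o \right)} = -30$
$Z{\left(C,a \right)} = -18$ ($Z{\left(C,a \right)} = 8 - 26 = -18$)
$G{\left(v,n \right)} = 1 + n$ ($G{\left(v,n \right)} = n + 1 = 1 + n$)
$Z{\left(z,T{\left(-2 \right)} \right)} G{\left(-6,-2 \right)} = - 18 \left(1 - 2\right) = \left(-18\right) \left(-1\right) = 18$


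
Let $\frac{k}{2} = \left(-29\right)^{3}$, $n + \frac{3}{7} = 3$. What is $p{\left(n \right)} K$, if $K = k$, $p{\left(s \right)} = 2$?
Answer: $-97556$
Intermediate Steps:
$n = \frac{18}{7}$ ($n = - \frac{3}{7} + 3 = \frac{18}{7} \approx 2.5714$)
$k = -48778$ ($k = 2 \left(-29\right)^{3} = 2 \left(-24389\right) = -48778$)
$K = -48778$
$p{\left(n \right)} K = 2 \left(-48778\right) = -97556$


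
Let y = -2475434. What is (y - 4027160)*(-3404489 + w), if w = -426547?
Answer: 24911671707384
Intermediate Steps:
(y - 4027160)*(-3404489 + w) = (-2475434 - 4027160)*(-3404489 - 426547) = -6502594*(-3831036) = 24911671707384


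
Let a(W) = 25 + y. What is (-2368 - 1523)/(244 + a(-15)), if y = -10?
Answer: -3891/259 ≈ -15.023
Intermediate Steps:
a(W) = 15 (a(W) = 25 - 10 = 15)
(-2368 - 1523)/(244 + a(-15)) = (-2368 - 1523)/(244 + 15) = -3891/259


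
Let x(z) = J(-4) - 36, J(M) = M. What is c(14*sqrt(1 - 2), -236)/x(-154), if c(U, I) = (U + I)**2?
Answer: -2775/2 + 826*I/5 ≈ -1387.5 + 165.2*I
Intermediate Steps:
c(U, I) = (I + U)**2
x(z) = -40 (x(z) = -4 - 36 = -40)
c(14*sqrt(1 - 2), -236)/x(-154) = (-236 + 14*sqrt(1 - 2))**2/(-40) = (-236 + 14*sqrt(-1))**2*(-1/40) = (-236 + 14*I)**2*(-1/40) = -(-236 + 14*I)**2/40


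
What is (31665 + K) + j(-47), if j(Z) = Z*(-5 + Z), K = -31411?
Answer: 2698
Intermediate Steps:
(31665 + K) + j(-47) = (31665 - 31411) - 47*(-5 - 47) = 254 - 47*(-52) = 254 + 2444 = 2698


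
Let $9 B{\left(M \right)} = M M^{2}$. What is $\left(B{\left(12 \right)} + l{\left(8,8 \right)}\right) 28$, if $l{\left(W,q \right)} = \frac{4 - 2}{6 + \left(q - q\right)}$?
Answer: $\frac{16156}{3} \approx 5385.3$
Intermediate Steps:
$l{\left(W,q \right)} = \frac{1}{3}$ ($l{\left(W,q \right)} = \frac{2}{6 + 0} = \frac{2}{6} = 2 \cdot \frac{1}{6} = \frac{1}{3}$)
$B{\left(M \right)} = \frac{M^{3}}{9}$ ($B{\left(M \right)} = \frac{M M^{2}}{9} = \frac{M^{3}}{9}$)
$\left(B{\left(12 \right)} + l{\left(8,8 \right)}\right) 28 = \left(\frac{12^{3}}{9} + \frac{1}{3}\right) 28 = \left(\frac{1}{9} \cdot 1728 + \frac{1}{3}\right) 28 = \left(192 + \frac{1}{3}\right) 28 = \frac{577}{3} \cdot 28 = \frac{16156}{3}$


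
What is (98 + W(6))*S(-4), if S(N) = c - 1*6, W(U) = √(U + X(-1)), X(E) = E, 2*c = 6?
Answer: -294 - 3*√5 ≈ -300.71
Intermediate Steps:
c = 3 (c = (½)*6 = 3)
W(U) = √(-1 + U) (W(U) = √(U - 1) = √(-1 + U))
S(N) = -3 (S(N) = 3 - 1*6 = 3 - 6 = -3)
(98 + W(6))*S(-4) = (98 + √(-1 + 6))*(-3) = (98 + √5)*(-3) = -294 - 3*√5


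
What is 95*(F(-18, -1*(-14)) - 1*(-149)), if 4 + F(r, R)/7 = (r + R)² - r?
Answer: 34105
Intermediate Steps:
F(r, R) = -28 - 7*r + 7*(R + r)² (F(r, R) = -28 + 7*((r + R)² - r) = -28 + 7*((R + r)² - r) = -28 + (-7*r + 7*(R + r)²) = -28 - 7*r + 7*(R + r)²)
95*(F(-18, -1*(-14)) - 1*(-149)) = 95*((-28 - 7*(-18) + 7*(-1*(-14) - 18)²) - 1*(-149)) = 95*((-28 + 126 + 7*(14 - 18)²) + 149) = 95*((-28 + 126 + 7*(-4)²) + 149) = 95*((-28 + 126 + 7*16) + 149) = 95*((-28 + 126 + 112) + 149) = 95*(210 + 149) = 95*359 = 34105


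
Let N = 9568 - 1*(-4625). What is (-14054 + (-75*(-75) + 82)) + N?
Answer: 5846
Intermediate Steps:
N = 14193 (N = 9568 + 4625 = 14193)
(-14054 + (-75*(-75) + 82)) + N = (-14054 + (-75*(-75) + 82)) + 14193 = (-14054 + (5625 + 82)) + 14193 = (-14054 + 5707) + 14193 = -8347 + 14193 = 5846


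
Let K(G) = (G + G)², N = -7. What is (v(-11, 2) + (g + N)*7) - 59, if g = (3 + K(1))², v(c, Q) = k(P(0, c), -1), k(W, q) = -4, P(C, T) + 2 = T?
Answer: 231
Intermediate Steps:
P(C, T) = -2 + T
K(G) = 4*G² (K(G) = (2*G)² = 4*G²)
v(c, Q) = -4
g = 49 (g = (3 + 4*1²)² = (3 + 4*1)² = (3 + 4)² = 7² = 49)
(v(-11, 2) + (g + N)*7) - 59 = (-4 + (49 - 7)*7) - 59 = (-4 + 42*7) - 59 = (-4 + 294) - 59 = 290 - 59 = 231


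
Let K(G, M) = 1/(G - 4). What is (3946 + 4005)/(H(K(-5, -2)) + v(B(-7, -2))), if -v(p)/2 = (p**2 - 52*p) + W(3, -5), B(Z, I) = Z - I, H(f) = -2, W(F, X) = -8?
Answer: -7951/556 ≈ -14.300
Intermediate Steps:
K(G, M) = 1/(-4 + G)
v(p) = 16 - 2*p**2 + 104*p (v(p) = -2*((p**2 - 52*p) - 8) = -2*(-8 + p**2 - 52*p) = 16 - 2*p**2 + 104*p)
(3946 + 4005)/(H(K(-5, -2)) + v(B(-7, -2))) = (3946 + 4005)/(-2 + (16 - 2*(-7 - 1*(-2))**2 + 104*(-7 - 1*(-2)))) = 7951/(-2 + (16 - 2*(-7 + 2)**2 + 104*(-7 + 2))) = 7951/(-2 + (16 - 2*(-5)**2 + 104*(-5))) = 7951/(-2 + (16 - 2*25 - 520)) = 7951/(-2 + (16 - 50 - 520)) = 7951/(-2 - 554) = 7951/(-556) = 7951*(-1/556) = -7951/556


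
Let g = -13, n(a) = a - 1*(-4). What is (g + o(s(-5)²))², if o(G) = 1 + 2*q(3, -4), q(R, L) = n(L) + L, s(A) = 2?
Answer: 400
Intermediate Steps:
n(a) = 4 + a (n(a) = a + 4 = 4 + a)
q(R, L) = 4 + 2*L (q(R, L) = (4 + L) + L = 4 + 2*L)
o(G) = -7 (o(G) = 1 + 2*(4 + 2*(-4)) = 1 + 2*(4 - 8) = 1 + 2*(-4) = 1 - 8 = -7)
(g + o(s(-5)²))² = (-13 - 7)² = (-20)² = 400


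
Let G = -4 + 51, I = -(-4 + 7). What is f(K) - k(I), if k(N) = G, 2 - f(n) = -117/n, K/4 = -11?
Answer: -2097/44 ≈ -47.659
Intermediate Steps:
K = -44 (K = 4*(-11) = -44)
f(n) = 2 + 117/n (f(n) = 2 - (-117)/n = 2 + 117/n)
I = -3 (I = -1*3 = -3)
G = 47
k(N) = 47
f(K) - k(I) = (2 + 117/(-44)) - 1*47 = (2 + 117*(-1/44)) - 47 = (2 - 117/44) - 47 = -29/44 - 47 = -2097/44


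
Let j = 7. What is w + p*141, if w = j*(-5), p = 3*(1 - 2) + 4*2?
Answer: 670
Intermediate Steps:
p = 5 (p = 3*(-1) + 8 = -3 + 8 = 5)
w = -35 (w = 7*(-5) = -35)
w + p*141 = -35 + 5*141 = -35 + 705 = 670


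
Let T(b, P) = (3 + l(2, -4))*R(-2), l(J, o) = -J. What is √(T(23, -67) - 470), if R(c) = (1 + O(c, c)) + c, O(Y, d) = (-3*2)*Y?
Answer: 3*I*√51 ≈ 21.424*I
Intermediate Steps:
O(Y, d) = -6*Y
R(c) = 1 - 5*c (R(c) = (1 - 6*c) + c = 1 - 5*c)
T(b, P) = 11 (T(b, P) = (3 - 1*2)*(1 - 5*(-2)) = (3 - 2)*(1 + 10) = 1*11 = 11)
√(T(23, -67) - 470) = √(11 - 470) = √(-459) = 3*I*√51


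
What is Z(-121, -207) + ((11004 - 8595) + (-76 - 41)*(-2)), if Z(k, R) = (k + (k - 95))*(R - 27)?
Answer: 81501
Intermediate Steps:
Z(k, R) = (-95 + 2*k)*(-27 + R) (Z(k, R) = (k + (-95 + k))*(-27 + R) = (-95 + 2*k)*(-27 + R))
Z(-121, -207) + ((11004 - 8595) + (-76 - 41)*(-2)) = (2565 - 95*(-207) - 54*(-121) + 2*(-207)*(-121)) + ((11004 - 8595) + (-76 - 41)*(-2)) = (2565 + 19665 + 6534 + 50094) + (2409 - 117*(-2)) = 78858 + (2409 + 234) = 78858 + 2643 = 81501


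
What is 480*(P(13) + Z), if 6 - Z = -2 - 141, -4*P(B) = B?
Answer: 69960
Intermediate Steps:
P(B) = -B/4
Z = 149 (Z = 6 - (-2 - 141) = 6 - 1*(-143) = 6 + 143 = 149)
480*(P(13) + Z) = 480*(-¼*13 + 149) = 480*(-13/4 + 149) = 480*(583/4) = 69960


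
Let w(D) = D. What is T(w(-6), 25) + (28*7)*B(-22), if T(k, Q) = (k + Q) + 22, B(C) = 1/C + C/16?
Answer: -5223/22 ≈ -237.41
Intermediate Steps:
B(C) = 1/C + C/16 (B(C) = 1/C + C*(1/16) = 1/C + C/16)
T(k, Q) = 22 + Q + k (T(k, Q) = (Q + k) + 22 = 22 + Q + k)
T(w(-6), 25) + (28*7)*B(-22) = (22 + 25 - 6) + (28*7)*(1/(-22) + (1/16)*(-22)) = 41 + 196*(-1/22 - 11/8) = 41 + 196*(-125/88) = 41 - 6125/22 = -5223/22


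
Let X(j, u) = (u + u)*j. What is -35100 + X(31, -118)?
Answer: -42416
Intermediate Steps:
X(j, u) = 2*j*u (X(j, u) = (2*u)*j = 2*j*u)
-35100 + X(31, -118) = -35100 + 2*31*(-118) = -35100 - 7316 = -42416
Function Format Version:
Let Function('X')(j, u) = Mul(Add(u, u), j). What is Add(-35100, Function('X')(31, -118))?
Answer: -42416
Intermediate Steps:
Function('X')(j, u) = Mul(2, j, u) (Function('X')(j, u) = Mul(Mul(2, u), j) = Mul(2, j, u))
Add(-35100, Function('X')(31, -118)) = Add(-35100, Mul(2, 31, -118)) = Add(-35100, -7316) = -42416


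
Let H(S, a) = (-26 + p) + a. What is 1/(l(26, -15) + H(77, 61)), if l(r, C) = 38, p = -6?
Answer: 1/67 ≈ 0.014925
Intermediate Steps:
H(S, a) = -32 + a (H(S, a) = (-26 - 6) + a = -32 + a)
1/(l(26, -15) + H(77, 61)) = 1/(38 + (-32 + 61)) = 1/(38 + 29) = 1/67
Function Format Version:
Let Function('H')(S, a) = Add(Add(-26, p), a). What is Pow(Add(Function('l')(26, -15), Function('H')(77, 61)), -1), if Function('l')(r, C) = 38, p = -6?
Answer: Rational(1, 67) ≈ 0.014925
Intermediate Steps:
Function('H')(S, a) = Add(-32, a) (Function('H')(S, a) = Add(Add(-26, -6), a) = Add(-32, a))
Pow(Add(Function('l')(26, -15), Function('H')(77, 61)), -1) = Pow(Add(38, Add(-32, 61)), -1) = Pow(Add(38, 29), -1) = Pow(67, -1) = Rational(1, 67)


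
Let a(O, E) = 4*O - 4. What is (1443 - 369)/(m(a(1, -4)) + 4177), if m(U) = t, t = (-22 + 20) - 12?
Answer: 1074/4163 ≈ 0.25799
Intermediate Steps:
a(O, E) = -4 + 4*O
t = -14 (t = -2 - 12 = -14)
m(U) = -14
(1443 - 369)/(m(a(1, -4)) + 4177) = (1443 - 369)/(-14 + 4177) = 1074/4163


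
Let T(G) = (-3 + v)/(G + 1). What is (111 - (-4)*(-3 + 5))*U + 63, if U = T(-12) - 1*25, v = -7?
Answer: -30842/11 ≈ -2803.8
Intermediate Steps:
T(G) = -10/(1 + G) (T(G) = (-3 - 7)/(G + 1) = -10/(1 + G))
U = -265/11 (U = -10/(1 - 12) - 1*25 = -10/(-11) - 25 = -10*(-1/11) - 25 = 10/11 - 25 = -265/11 ≈ -24.091)
(111 - (-4)*(-3 + 5))*U + 63 = (111 - (-4)*(-3 + 5))*(-265/11) + 63 = (111 - (-4)*2)*(-265/11) + 63 = (111 - 1*(-8))*(-265/11) + 63 = (111 + 8)*(-265/11) + 63 = 119*(-265/11) + 63 = -31535/11 + 63 = -30842/11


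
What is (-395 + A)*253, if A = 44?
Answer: -88803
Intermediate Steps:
(-395 + A)*253 = (-395 + 44)*253 = -351*253 = -88803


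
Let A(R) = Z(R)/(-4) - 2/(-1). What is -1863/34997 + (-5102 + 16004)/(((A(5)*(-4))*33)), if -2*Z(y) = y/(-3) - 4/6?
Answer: -763914801/15783647 ≈ -48.399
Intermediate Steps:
Z(y) = 1/3 + y/6 (Z(y) = -(y/(-3) - 4/6)/2 = -(y*(-1/3) - 4*1/6)/2 = -(-y/3 - 2/3)/2 = -(-2/3 - y/3)/2 = 1/3 + y/6)
A(R) = 23/12 - R/24 (A(R) = (1/3 + R/6)/(-4) - 2/(-1) = (1/3 + R/6)*(-1/4) - 2*(-1) = (-1/12 - R/24) + 2 = 23/12 - R/24)
-1863/34997 + (-5102 + 16004)/(((A(5)*(-4))*33)) = -1863/34997 + (-5102 + 16004)/((((23/12 - 1/24*5)*(-4))*33)) = -1863*1/34997 + 10902/((((23/12 - 5/24)*(-4))*33)) = -1863/34997 + 10902/((((41/24)*(-4))*33)) = -1863/34997 + 10902/((-41/6*33)) = -1863/34997 + 10902/(-451/2) = -1863/34997 + 10902*(-2/451) = -1863/34997 - 21804/451 = -763914801/15783647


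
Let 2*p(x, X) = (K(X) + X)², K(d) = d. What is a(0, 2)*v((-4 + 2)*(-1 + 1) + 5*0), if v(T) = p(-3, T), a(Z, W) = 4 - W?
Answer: 0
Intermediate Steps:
p(x, X) = 2*X² (p(x, X) = (X + X)²/2 = (2*X)²/2 = (4*X²)/2 = 2*X²)
v(T) = 2*T²
a(0, 2)*v((-4 + 2)*(-1 + 1) + 5*0) = (4 - 1*2)*(2*((-4 + 2)*(-1 + 1) + 5*0)²) = (4 - 2)*(2*(-2*0 + 0)²) = 2*(2*(0 + 0)²) = 2*(2*0²) = 2*(2*0) = 2*0 = 0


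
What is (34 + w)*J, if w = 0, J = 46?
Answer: 1564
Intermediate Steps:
(34 + w)*J = (34 + 0)*46 = 34*46 = 1564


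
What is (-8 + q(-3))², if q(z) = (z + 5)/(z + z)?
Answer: 625/9 ≈ 69.444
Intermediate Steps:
q(z) = (5 + z)/(2*z) (q(z) = (5 + z)/((2*z)) = (5 + z)*(1/(2*z)) = (5 + z)/(2*z))
(-8 + q(-3))² = (-8 + (½)*(5 - 3)/(-3))² = (-8 + (½)*(-⅓)*2)² = (-8 - ⅓)² = (-25/3)² = 625/9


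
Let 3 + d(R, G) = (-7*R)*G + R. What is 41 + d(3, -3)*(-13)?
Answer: -778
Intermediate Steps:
d(R, G) = -3 + R - 7*G*R (d(R, G) = -3 + ((-7*R)*G + R) = -3 + (-7*G*R + R) = -3 + (R - 7*G*R) = -3 + R - 7*G*R)
41 + d(3, -3)*(-13) = 41 + (-3 + 3 - 7*(-3)*3)*(-13) = 41 + (-3 + 3 + 63)*(-13) = 41 + 63*(-13) = 41 - 819 = -778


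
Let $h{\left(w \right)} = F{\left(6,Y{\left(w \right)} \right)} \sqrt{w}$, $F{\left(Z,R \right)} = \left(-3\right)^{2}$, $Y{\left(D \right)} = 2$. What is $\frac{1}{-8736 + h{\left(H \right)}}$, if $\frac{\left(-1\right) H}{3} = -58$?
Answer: $- \frac{1456}{12717267} - \frac{\sqrt{174}}{8478178} \approx -0.00011605$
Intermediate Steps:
$H = 174$ ($H = \left(-3\right) \left(-58\right) = 174$)
$F{\left(Z,R \right)} = 9$
$h{\left(w \right)} = 9 \sqrt{w}$
$\frac{1}{-8736 + h{\left(H \right)}} = \frac{1}{-8736 + 9 \sqrt{174}}$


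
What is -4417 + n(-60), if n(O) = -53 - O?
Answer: -4410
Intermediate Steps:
-4417 + n(-60) = -4417 + (-53 - 1*(-60)) = -4417 + (-53 + 60) = -4417 + 7 = -4410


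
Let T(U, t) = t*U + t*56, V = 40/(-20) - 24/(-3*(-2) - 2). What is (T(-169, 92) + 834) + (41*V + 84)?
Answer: -9806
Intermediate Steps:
V = -8 (V = 40*(-1/20) - 24/(6 - 2) = -2 - 24/4 = -2 - 24*¼ = -2 - 6 = -8)
T(U, t) = 56*t + U*t (T(U, t) = U*t + 56*t = 56*t + U*t)
(T(-169, 92) + 834) + (41*V + 84) = (92*(56 - 169) + 834) + (41*(-8) + 84) = (92*(-113) + 834) + (-328 + 84) = (-10396 + 834) - 244 = -9562 - 244 = -9806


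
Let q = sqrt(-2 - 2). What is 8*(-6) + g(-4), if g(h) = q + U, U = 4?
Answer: -44 + 2*I ≈ -44.0 + 2.0*I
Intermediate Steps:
q = 2*I (q = sqrt(-4) = 2*I ≈ 2.0*I)
g(h) = 4 + 2*I (g(h) = 2*I + 4 = 4 + 2*I)
8*(-6) + g(-4) = 8*(-6) + (4 + 2*I) = -48 + (4 + 2*I) = -44 + 2*I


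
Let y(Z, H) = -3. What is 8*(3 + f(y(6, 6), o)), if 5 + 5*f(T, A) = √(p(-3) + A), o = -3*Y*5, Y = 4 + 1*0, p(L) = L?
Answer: 16 + 24*I*√7/5 ≈ 16.0 + 12.7*I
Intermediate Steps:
Y = 4 (Y = 4 + 0 = 4)
o = -60 (o = -3*4*5 = -12*5 = -60)
f(T, A) = -1 + √(-3 + A)/5
8*(3 + f(y(6, 6), o)) = 8*(3 + (-1 + √(-3 - 60)/5)) = 8*(3 + (-1 + √(-63)/5)) = 8*(3 + (-1 + (3*I*√7)/5)) = 8*(3 + (-1 + 3*I*√7/5)) = 8*(2 + 3*I*√7/5) = 16 + 24*I*√7/5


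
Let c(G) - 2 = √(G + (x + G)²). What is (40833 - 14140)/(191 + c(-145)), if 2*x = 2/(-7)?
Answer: 252435701/800050 - 186851*√1025151/800050 ≈ 79.057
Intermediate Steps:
x = -⅐ (x = (2/(-7))/2 = (2*(-⅐))/2 = (½)*(-2/7) = -⅐ ≈ -0.14286)
c(G) = 2 + √(G + (-⅐ + G)²)
(40833 - 14140)/(191 + c(-145)) = (40833 - 14140)/(191 + (2 + √((-1 + 7*(-145))² + 49*(-145))/7)) = 26693/(191 + (2 + √((-1 - 1015)² - 7105)/7)) = 26693/(191 + (2 + √((-1016)² - 7105)/7)) = 26693/(191 + (2 + √(1032256 - 7105)/7)) = 26693/(191 + (2 + √1025151/7)) = 26693/(193 + √1025151/7)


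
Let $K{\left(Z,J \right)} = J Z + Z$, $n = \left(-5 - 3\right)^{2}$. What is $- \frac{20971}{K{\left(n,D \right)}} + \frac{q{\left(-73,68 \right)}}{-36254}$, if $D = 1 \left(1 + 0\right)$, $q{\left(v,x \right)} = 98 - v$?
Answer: $- \frac{380152261}{2320256} \approx -163.84$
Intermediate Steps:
$D = 1$ ($D = 1 \cdot 1 = 1$)
$n = 64$ ($n = \left(-8\right)^{2} = 64$)
$K{\left(Z,J \right)} = Z + J Z$
$- \frac{20971}{K{\left(n,D \right)}} + \frac{q{\left(-73,68 \right)}}{-36254} = - \frac{20971}{64 \left(1 + 1\right)} + \frac{98 - -73}{-36254} = - \frac{20971}{64 \cdot 2} + \left(98 + 73\right) \left(- \frac{1}{36254}\right) = - \frac{20971}{128} + 171 \left(- \frac{1}{36254}\right) = \left(-20971\right) \frac{1}{128} - \frac{171}{36254} = - \frac{20971}{128} - \frac{171}{36254} = - \frac{380152261}{2320256}$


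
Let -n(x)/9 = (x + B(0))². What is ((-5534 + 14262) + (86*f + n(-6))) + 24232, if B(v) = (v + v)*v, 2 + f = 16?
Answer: 33840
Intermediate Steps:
f = 14 (f = -2 + 16 = 14)
B(v) = 2*v² (B(v) = (2*v)*v = 2*v²)
n(x) = -9*x² (n(x) = -9*(x + 2*0²)² = -9*(x + 2*0)² = -9*(x + 0)² = -9*x²)
((-5534 + 14262) + (86*f + n(-6))) + 24232 = ((-5534 + 14262) + (86*14 - 9*(-6)²)) + 24232 = (8728 + (1204 - 9*36)) + 24232 = (8728 + (1204 - 324)) + 24232 = (8728 + 880) + 24232 = 9608 + 24232 = 33840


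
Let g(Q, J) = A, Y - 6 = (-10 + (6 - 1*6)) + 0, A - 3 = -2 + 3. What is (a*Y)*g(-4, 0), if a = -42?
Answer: 672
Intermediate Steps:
A = 4 (A = 3 + (-2 + 3) = 3 + 1 = 4)
Y = -4 (Y = 6 + ((-10 + (6 - 1*6)) + 0) = 6 + ((-10 + (6 - 6)) + 0) = 6 + ((-10 + 0) + 0) = 6 + (-10 + 0) = 6 - 10 = -4)
g(Q, J) = 4
(a*Y)*g(-4, 0) = -42*(-4)*4 = 168*4 = 672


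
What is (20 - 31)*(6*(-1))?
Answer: 66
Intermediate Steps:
(20 - 31)*(6*(-1)) = -11*(-6) = 66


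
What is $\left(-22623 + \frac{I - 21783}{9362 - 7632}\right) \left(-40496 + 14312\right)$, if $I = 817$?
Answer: $\frac{512666433552}{865} \approx 5.9268 \cdot 10^{8}$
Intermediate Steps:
$\left(-22623 + \frac{I - 21783}{9362 - 7632}\right) \left(-40496 + 14312\right) = \left(-22623 + \frac{817 - 21783}{9362 - 7632}\right) \left(-40496 + 14312\right) = \left(-22623 - \frac{20966}{1730}\right) \left(-26184\right) = \left(-22623 - \frac{10483}{865}\right) \left(-26184\right) = \left(- \frac{19579378}{865}\right) \left(-26184\right) = \frac{512666433552}{865}$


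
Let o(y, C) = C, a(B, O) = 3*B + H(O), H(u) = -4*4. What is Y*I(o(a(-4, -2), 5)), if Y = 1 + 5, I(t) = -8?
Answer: -48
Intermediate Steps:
H(u) = -16
a(B, O) = -16 + 3*B (a(B, O) = 3*B - 16 = -16 + 3*B)
Y = 6
Y*I(o(a(-4, -2), 5)) = 6*(-8) = -48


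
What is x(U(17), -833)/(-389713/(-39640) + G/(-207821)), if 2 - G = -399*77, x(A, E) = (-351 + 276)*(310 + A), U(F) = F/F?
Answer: -64050640021000/26590868791 ≈ -2408.7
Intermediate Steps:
U(F) = 1
x(A, E) = -23250 - 75*A (x(A, E) = -75*(310 + A) = -23250 - 75*A)
G = 30725 (G = 2 - (-399)*77 = 2 - 1*(-30723) = 2 + 30723 = 30725)
x(U(17), -833)/(-389713/(-39640) + G/(-207821)) = (-23250 - 75*1)/(-389713/(-39640) + 30725/(-207821)) = (-23250 - 75)/(-389713*(-1/39640) + 30725*(-1/207821)) = -23325/(389713/39640 - 30725/207821) = -23325/79772606373/8238024440 = -23325*8238024440/79772606373 = -64050640021000/26590868791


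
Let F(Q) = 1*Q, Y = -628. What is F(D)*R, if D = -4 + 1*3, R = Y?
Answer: 628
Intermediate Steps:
R = -628
D = -1 (D = -4 + 3 = -1)
F(Q) = Q
F(D)*R = -1*(-628) = 628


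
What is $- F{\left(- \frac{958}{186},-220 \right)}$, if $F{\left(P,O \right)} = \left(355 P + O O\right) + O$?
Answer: $- \frac{4310695}{93} \approx -46352.0$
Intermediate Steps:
$F{\left(P,O \right)} = O + O^{2} + 355 P$ ($F{\left(P,O \right)} = \left(355 P + O^{2}\right) + O = \left(O^{2} + 355 P\right) + O = O + O^{2} + 355 P$)
$- F{\left(- \frac{958}{186},-220 \right)} = - (-220 + \left(-220\right)^{2} + 355 \left(- \frac{958}{186}\right)) = - (-220 + 48400 + 355 \left(\left(-958\right) \frac{1}{186}\right)) = - (-220 + 48400 + 355 \left(- \frac{479}{93}\right)) = - (-220 + 48400 - \frac{170045}{93}) = \left(-1\right) \frac{4310695}{93} = - \frac{4310695}{93}$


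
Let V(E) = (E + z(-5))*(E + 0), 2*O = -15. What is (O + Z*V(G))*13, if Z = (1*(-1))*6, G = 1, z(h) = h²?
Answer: -4251/2 ≈ -2125.5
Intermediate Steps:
O = -15/2 (O = (½)*(-15) = -15/2 ≈ -7.5000)
V(E) = E*(25 + E) (V(E) = (E + (-5)²)*(E + 0) = (E + 25)*E = (25 + E)*E = E*(25 + E))
Z = -6 (Z = -1*6 = -6)
(O + Z*V(G))*13 = (-15/2 - 6*(25 + 1))*13 = (-15/2 - 6*26)*13 = (-15/2 - 156)*13 = -327/2*13 = -4251/2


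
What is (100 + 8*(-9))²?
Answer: 784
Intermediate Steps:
(100 + 8*(-9))² = (100 - 72)² = 28² = 784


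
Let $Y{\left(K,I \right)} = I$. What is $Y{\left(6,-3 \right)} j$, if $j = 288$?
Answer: $-864$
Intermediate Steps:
$Y{\left(6,-3 \right)} j = \left(-3\right) 288 = -864$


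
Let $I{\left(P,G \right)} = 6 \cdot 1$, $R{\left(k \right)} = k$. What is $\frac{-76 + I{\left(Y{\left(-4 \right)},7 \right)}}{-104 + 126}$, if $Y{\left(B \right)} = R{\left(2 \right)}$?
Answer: $- \frac{35}{11} \approx -3.1818$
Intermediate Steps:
$Y{\left(B \right)} = 2$
$I{\left(P,G \right)} = 6$
$\frac{-76 + I{\left(Y{\left(-4 \right)},7 \right)}}{-104 + 126} = \frac{-76 + 6}{-104 + 126} = \frac{1}{22} \left(-70\right) = - \frac{35}{11}$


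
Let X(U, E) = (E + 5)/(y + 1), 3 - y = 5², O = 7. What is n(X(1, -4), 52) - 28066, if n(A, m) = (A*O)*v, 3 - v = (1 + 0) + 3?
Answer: -84197/3 ≈ -28066.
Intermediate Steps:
y = -22 (y = 3 - 1*5² = 3 - 1*25 = 3 - 25 = -22)
v = -1 (v = 3 - ((1 + 0) + 3) = 3 - (1 + 3) = 3 - 1*4 = 3 - 4 = -1)
X(U, E) = -5/21 - E/21 (X(U, E) = (E + 5)/(-22 + 1) = (5 + E)/(-21) = (5 + E)*(-1/21) = -5/21 - E/21)
n(A, m) = -7*A (n(A, m) = (A*7)*(-1) = (7*A)*(-1) = -7*A)
n(X(1, -4), 52) - 28066 = -7*(-5/21 - 1/21*(-4)) - 28066 = -7*(-5/21 + 4/21) - 28066 = -7*(-1/21) - 28066 = ⅓ - 28066 = -84197/3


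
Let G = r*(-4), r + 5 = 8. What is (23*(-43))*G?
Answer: 11868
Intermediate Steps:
r = 3 (r = -5 + 8 = 3)
G = -12 (G = 3*(-4) = -12)
(23*(-43))*G = (23*(-43))*(-12) = -989*(-12) = 11868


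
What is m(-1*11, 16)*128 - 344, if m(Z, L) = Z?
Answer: -1752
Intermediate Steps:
m(-1*11, 16)*128 - 344 = -1*11*128 - 344 = -11*128 - 344 = -1408 - 344 = -1752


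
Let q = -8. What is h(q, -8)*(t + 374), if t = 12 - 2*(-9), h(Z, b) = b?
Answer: -3232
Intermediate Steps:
t = 30 (t = 12 + 18 = 30)
h(q, -8)*(t + 374) = -8*(30 + 374) = -8*404 = -3232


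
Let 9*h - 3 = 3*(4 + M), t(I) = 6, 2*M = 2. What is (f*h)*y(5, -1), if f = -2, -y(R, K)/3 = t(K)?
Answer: 72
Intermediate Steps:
M = 1 (M = (1/2)*2 = 1)
y(R, K) = -18 (y(R, K) = -3*6 = -18)
h = 2 (h = 1/3 + (3*(4 + 1))/9 = 1/3 + (3*5)/9 = 1/3 + (1/9)*15 = 1/3 + 5/3 = 2)
(f*h)*y(5, -1) = -2*2*(-18) = -4*(-18) = 72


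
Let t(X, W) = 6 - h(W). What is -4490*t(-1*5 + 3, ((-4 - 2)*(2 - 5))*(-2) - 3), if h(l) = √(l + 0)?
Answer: -26940 + 4490*I*√39 ≈ -26940.0 + 28040.0*I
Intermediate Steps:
h(l) = √l
t(X, W) = 6 - √W
-4490*t(-1*5 + 3, ((-4 - 2)*(2 - 5))*(-2) - 3) = -4490*(6 - √(((-4 - 2)*(2 - 5))*(-2) - 3)) = -4490*(6 - √(-6*(-3)*(-2) - 3)) = -4490*(6 - √(18*(-2) - 3)) = -4490*(6 - √(-36 - 3)) = -4490*(6 - √(-39)) = -4490*(6 - I*√39) = -26940 + 4490*I*√39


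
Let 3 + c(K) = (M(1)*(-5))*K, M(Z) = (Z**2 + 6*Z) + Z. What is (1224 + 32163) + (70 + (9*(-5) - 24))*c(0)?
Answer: 33384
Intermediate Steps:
M(Z) = Z**2 + 7*Z
c(K) = -3 - 40*K (c(K) = -3 + ((1*(7 + 1))*(-5))*K = -3 + ((1*8)*(-5))*K = -3 + (8*(-5))*K = -3 - 40*K)
(1224 + 32163) + (70 + (9*(-5) - 24))*c(0) = (1224 + 32163) + (70 + (9*(-5) - 24))*(-3 - 40*0) = 33387 + (70 + (-45 - 24))*(-3 + 0) = 33387 + (70 - 69)*(-3) = 33387 + 1*(-3) = 33387 - 3 = 33384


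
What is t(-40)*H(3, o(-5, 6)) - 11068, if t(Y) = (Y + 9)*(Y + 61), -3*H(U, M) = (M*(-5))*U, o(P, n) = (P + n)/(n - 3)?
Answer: -12153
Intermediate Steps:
o(P, n) = (P + n)/(-3 + n)
H(U, M) = 5*M*U/3 (H(U, M) = -M*(-5)*U/3 = -(-5*M)*U/3 = -(-5)*M*U/3 = 5*M*U/3)
t(Y) = (9 + Y)*(61 + Y)
t(-40)*H(3, o(-5, 6)) - 11068 = (549 + (-40)² + 70*(-40))*((5/3)*((-5 + 6)/(-3 + 6))*3) - 11068 = (549 + 1600 - 2800)*((5/3)*(1/3)*3) - 11068 = -1085*(⅓)*1*3 - 11068 = -1085*3/3 - 11068 = -651*5/3 - 11068 = -1085 - 11068 = -12153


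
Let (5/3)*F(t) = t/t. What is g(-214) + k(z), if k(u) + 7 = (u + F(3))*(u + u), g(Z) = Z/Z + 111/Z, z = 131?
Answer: 36885769/1070 ≈ 34473.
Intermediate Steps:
g(Z) = 1 + 111/Z
F(t) = 3/5 (F(t) = 3*(t/t)/5 = (3/5)*1 = 3/5)
k(u) = -7 + 2*u*(3/5 + u) (k(u) = -7 + (u + 3/5)*(u + u) = -7 + (3/5 + u)*(2*u) = -7 + 2*u*(3/5 + u))
g(-214) + k(z) = (111 - 214)/(-214) + (-7 + 2*131**2 + (6/5)*131) = -1/214*(-103) + (-7 + 2*17161 + 786/5) = 103/214 + (-7 + 34322 + 786/5) = 103/214 + 172361/5 = 36885769/1070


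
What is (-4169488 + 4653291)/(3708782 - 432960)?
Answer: 483803/3275822 ≈ 0.14769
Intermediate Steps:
(-4169488 + 4653291)/(3708782 - 432960) = 483803/3275822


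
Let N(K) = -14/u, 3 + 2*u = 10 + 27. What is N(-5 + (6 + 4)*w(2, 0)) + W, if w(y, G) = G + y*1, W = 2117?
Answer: 35975/17 ≈ 2116.2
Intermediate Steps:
w(y, G) = G + y
u = 17 (u = -3/2 + (10 + 27)/2 = -3/2 + (½)*37 = -3/2 + 37/2 = 17)
N(K) = -14/17
N(-5 + (6 + 4)*w(2, 0)) + W = -14/17 + 2117 = 35975/17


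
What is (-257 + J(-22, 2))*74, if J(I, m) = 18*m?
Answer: -16354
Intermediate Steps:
(-257 + J(-22, 2))*74 = (-257 + 18*2)*74 = (-257 + 36)*74 = -221*74 = -16354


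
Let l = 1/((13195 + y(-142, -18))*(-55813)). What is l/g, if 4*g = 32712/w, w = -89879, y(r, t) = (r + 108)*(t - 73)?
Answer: 89879/7434930212346 ≈ 1.2089e-8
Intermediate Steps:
y(r, t) = (-73 + t)*(108 + r) (y(r, t) = (108 + r)*(-73 + t) = (-73 + t)*(108 + r))
l = -1/909137957 (l = 1/((13195 + (-7884 - 73*(-142) + 108*(-18) - 142*(-18)))*(-55813)) = -1/55813/(13195 + (-7884 + 10366 - 1944 + 2556)) = -1/55813/(13195 + 3094) = -1/55813/16289 = (1/16289)*(-1/55813) = -1/909137957 ≈ -1.0999e-9)
g = -8178/89879 (g = (32712/(-89879))/4 = (32712*(-1/89879))/4 = (¼)*(-32712/89879) = -8178/89879 ≈ -0.090989)
l/g = -1/(909137957*(-8178/89879)) = -1/909137957*(-89879/8178) = 89879/7434930212346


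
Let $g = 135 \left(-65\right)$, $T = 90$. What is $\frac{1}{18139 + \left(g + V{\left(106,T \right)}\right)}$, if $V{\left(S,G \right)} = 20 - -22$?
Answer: $\frac{1}{9406} \approx 0.00010632$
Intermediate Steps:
$g = -8775$
$V{\left(S,G \right)} = 42$ ($V{\left(S,G \right)} = 20 + 22 = 42$)
$\frac{1}{18139 + \left(g + V{\left(106,T \right)}\right)} = \frac{1}{18139 + \left(-8775 + 42\right)} = \frac{1}{18139 - 8733} = \frac{1}{9406}$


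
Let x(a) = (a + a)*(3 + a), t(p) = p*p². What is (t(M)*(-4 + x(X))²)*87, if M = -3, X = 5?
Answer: -13567824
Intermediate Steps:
t(p) = p³
x(a) = 2*a*(3 + a) (x(a) = (2*a)*(3 + a) = 2*a*(3 + a))
(t(M)*(-4 + x(X))²)*87 = ((-3)³*(-4 + 2*5*(3 + 5))²)*87 = -27*(-4 + 2*5*8)²*87 = -27*(-4 + 80)²*87 = -27*76²*87 = -27*5776*87 = -155952*87 = -13567824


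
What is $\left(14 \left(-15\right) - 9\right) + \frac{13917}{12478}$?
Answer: $- \frac{2718765}{12478} \approx -217.88$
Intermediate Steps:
$\left(14 \left(-15\right) - 9\right) + \frac{13917}{12478} = \left(-210 - 9\right) + 13917 \cdot \frac{1}{12478} = -219 + \frac{13917}{12478} = - \frac{2718765}{12478}$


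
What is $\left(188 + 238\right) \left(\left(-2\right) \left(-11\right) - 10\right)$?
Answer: $5112$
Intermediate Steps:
$\left(188 + 238\right) \left(\left(-2\right) \left(-11\right) - 10\right) = 426 \left(22 - 10\right) = 426 \cdot 12 = 5112$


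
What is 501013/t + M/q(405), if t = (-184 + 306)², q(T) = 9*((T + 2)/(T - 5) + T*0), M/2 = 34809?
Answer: 138770978473/18173364 ≈ 7636.0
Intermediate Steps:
M = 69618 (M = 2*34809 = 69618)
q(T) = 9*(2 + T)/(-5 + T) (q(T) = 9*((2 + T)/(-5 + T) + 0) = 9*((2 + T)/(-5 + T)) = 9*(2 + T)/(-5 + T))
t = 14884 (t = 122² = 14884)
501013/t + M/q(405) = 501013/14884 + 69618/((9*(2 + 405)/(-5 + 405))) = 501013*(1/14884) + 69618/((9*407/400)) = 501013/14884 + 69618/((9*(1/400)*407)) = 501013/14884 + 69618/(3663/400) = 501013/14884 + 69618*(400/3663) = 501013/14884 + 9282400/1221 = 138770978473/18173364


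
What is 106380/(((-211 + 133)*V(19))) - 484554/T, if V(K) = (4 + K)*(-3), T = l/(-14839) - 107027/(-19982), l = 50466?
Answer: -42955850328807798/173348850259 ≈ -2.4780e+5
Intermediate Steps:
T = 579762041/296512898 (T = 50466/(-14839) - 107027/(-19982) = 50466*(-1/14839) - 107027*(-1/19982) = -50466/14839 + 107027/19982 = 579762041/296512898 ≈ 1.9553)
V(K) = -12 - 3*K
106380/(((-211 + 133)*V(19))) - 484554/T = 106380/(((-211 + 133)*(-12 - 3*19))) - 484554/579762041/296512898 = 106380/((-78*(-12 - 57))) - 484554*296512898/579762041 = 106380/((-78*(-69))) - 143676510777492/579762041 = 106380/5382 - 143676510777492/579762041 = 106380*(1/5382) - 143676510777492/579762041 = 5910/299 - 143676510777492/579762041 = -42955850328807798/173348850259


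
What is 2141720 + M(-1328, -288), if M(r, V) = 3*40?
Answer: 2141840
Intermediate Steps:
M(r, V) = 120
2141720 + M(-1328, -288) = 2141720 + 120 = 2141840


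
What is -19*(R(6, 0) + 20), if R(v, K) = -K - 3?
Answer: -323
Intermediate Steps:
R(v, K) = -3 - K
-19*(R(6, 0) + 20) = -19*((-3 - 1*0) + 20) = -19*((-3 + 0) + 20) = -19*(-3 + 20) = -19*17 = -323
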